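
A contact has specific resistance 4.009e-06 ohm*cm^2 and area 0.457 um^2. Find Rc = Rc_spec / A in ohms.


Step 1: Convert area to cm^2: 0.457 um^2 = 4.5700e-09 cm^2
Step 2: Rc = Rc_spec / A = 4.009e-06 / 4.5700e-09
Step 3: Rc = 8.77e+02 ohms

8.77e+02


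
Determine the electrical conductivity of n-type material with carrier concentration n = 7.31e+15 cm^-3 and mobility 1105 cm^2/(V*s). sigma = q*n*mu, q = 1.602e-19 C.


Step 1: sigma = q * n * mu
Step 2: sigma = 1.602e-19 * 7.31e+15 * 1105
Step 3: sigma = 1.294e+00 S/cm

1.294e+00


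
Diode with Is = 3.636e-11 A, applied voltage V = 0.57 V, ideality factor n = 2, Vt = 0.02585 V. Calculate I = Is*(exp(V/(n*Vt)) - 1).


Step 1: V/(n*Vt) = 0.57/(2*0.02585) = 11.0251
Step 2: exp(11.0251) = 6.1396e+04
Step 3: I = 3.636e-11 * (6.1396e+04 - 1) = 2.23e-06 A

2.23e-06


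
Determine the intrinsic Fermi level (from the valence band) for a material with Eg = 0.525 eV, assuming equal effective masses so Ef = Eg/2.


Step 1: For an intrinsic semiconductor, the Fermi level sits at midgap.
Step 2: Ef = Eg / 2 = 0.525 / 2 = 0.2625 eV

0.2625


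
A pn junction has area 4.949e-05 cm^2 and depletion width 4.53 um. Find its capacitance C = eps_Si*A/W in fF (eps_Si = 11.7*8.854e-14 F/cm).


Step 1: eps_Si = 11.7 * 8.854e-14 = 1.035918e-12 F/cm
Step 2: W in cm = 4.53 * 1e-4 = 4.53e-04 cm
Step 3: C = 1.035918e-12 * 4.949e-05 / 4.53e-04 = 1.131735e-13 F
Step 4: C = 113.17 fF

113.17


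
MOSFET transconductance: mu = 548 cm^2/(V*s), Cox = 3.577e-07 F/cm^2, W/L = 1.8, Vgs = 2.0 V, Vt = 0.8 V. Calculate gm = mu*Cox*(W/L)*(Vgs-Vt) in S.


Step 1: Vov = Vgs - Vt = 2.0 - 0.8 = 1.2 V
Step 2: gm = mu * Cox * (W/L) * Vov
Step 3: gm = 548 * 3.577e-07 * 1.8 * 1.2 = 4.23e-04 S

4.23e-04


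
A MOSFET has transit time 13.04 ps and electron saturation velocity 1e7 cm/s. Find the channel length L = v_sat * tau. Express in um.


Step 1: tau in seconds = 13.04 ps * 1e-12 = 1.3040e-11 s
Step 2: L = v_sat * tau = 1e7 * 1.3040e-11 = 1.3040e-04 cm
Step 3: L in um = 1.3040e-04 * 1e4 = 1.304 um

1.304


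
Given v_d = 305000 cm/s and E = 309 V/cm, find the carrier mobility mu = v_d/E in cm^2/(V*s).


Step 1: mu = v_d / E
Step 2: mu = 305000 / 309
Step 3: mu = 987.06 cm^2/(V*s)

987.06


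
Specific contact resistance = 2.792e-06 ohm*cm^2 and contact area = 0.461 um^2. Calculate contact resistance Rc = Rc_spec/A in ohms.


Step 1: Convert area to cm^2: 0.461 um^2 = 4.6100e-09 cm^2
Step 2: Rc = Rc_spec / A = 2.792e-06 / 4.6100e-09
Step 3: Rc = 6.06e+02 ohms

6.06e+02


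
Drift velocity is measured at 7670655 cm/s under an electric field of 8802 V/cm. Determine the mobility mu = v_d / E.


Step 1: mu = v_d / E
Step 2: mu = 7670655 / 8802
Step 3: mu = 871.47 cm^2/(V*s)

871.47


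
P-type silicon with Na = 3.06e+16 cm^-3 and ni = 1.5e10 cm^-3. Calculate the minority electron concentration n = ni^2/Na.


Step 1: Majority hole concentration p ≈ Na = 3.06e+16 cm^-3
Step 2: n = ni^2 / Na = (1.5e10)^2 / 3.06e+16
Step 3: n = 7.35e+03 cm^-3

7.35e+03


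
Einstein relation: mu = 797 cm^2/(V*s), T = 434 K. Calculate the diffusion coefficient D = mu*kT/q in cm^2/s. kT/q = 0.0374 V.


Step 1: D = mu * (kT/q)
Step 2: D = 797 * 0.0374
Step 3: D = 29.81 cm^2/s

29.81


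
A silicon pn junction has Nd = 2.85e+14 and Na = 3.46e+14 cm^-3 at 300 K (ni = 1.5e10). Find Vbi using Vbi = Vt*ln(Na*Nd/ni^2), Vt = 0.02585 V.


Step 1: Compute Na*Nd/ni^2 = 3.46e+14 * 2.85e+14 / (1.5e10)^2 = 4.3827e+08
Step 2: ln(4.3827e+08) = 19.8983
Step 3: Vbi = 0.02585 * 19.8983 = 0.514 V

0.514


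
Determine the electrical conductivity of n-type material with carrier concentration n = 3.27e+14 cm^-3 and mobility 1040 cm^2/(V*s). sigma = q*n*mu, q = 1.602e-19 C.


Step 1: sigma = q * n * mu
Step 2: sigma = 1.602e-19 * 3.27e+14 * 1040
Step 3: sigma = 5.448e-02 S/cm

5.448e-02


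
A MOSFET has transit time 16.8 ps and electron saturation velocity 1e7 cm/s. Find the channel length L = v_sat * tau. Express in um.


Step 1: tau in seconds = 16.8 ps * 1e-12 = 1.6800e-11 s
Step 2: L = v_sat * tau = 1e7 * 1.6800e-11 = 1.6800e-04 cm
Step 3: L in um = 1.6800e-04 * 1e4 = 1.68 um

1.68


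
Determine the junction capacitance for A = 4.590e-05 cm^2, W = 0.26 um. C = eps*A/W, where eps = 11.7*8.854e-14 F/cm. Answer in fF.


Step 1: eps_Si = 11.7 * 8.854e-14 = 1.035918e-12 F/cm
Step 2: W in cm = 0.26 * 1e-4 = 2.60e-05 cm
Step 3: C = 1.035918e-12 * 4.590e-05 / 2.60e-05 = 1.828794e-12 F
Step 4: C = 1828.79 fF

1828.79


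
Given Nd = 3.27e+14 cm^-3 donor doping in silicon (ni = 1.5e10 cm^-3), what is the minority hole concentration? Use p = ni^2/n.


Step 1: Since Nd >> ni, n ≈ Nd = 3.27e+14 cm^-3
Step 2: p = ni^2 / n = (1.5e10)^2 / 3.27e+14
Step 3: p = 2.25e20 / 3.27e+14 = 6.88e+05 cm^-3

6.88e+05


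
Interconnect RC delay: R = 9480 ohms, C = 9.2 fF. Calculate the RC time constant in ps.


Step 1: tau = R * C
Step 2: tau = 9480 * 9.2 fF = 9480 * 9.2e-15 F
Step 3: tau = 8.7216e-11 s = 87.216 ps

87.216


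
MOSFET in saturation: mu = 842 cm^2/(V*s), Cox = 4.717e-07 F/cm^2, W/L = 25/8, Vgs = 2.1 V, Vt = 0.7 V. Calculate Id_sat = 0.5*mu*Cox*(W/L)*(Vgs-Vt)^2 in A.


Step 1: Overdrive voltage Vov = Vgs - Vt = 2.1 - 0.7 = 1.4 V
Step 2: W/L = 25/8 = 3.125
Step 3: Id = 0.5 * 842 * 4.717e-07 * 3.125 * 1.4^2
Step 4: Id = 1.22e-03 A

1.22e-03


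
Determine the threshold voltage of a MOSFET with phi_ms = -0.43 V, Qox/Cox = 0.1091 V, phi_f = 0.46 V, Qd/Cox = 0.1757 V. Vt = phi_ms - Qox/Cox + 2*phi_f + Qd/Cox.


Step 1: Vt = phi_ms - Qox/Cox + 2*phi_f + Qd/Cox
Step 2: Vt = -0.43 - 0.1091 + 2*0.46 + 0.1757
Step 3: Vt = -0.43 - 0.1091 + 0.92 + 0.1757
Step 4: Vt = 0.5566 V

0.5566


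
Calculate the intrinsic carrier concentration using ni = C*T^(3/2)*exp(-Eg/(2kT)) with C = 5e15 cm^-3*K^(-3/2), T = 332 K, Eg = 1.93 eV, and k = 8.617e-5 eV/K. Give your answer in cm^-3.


Step 1: Compute kT = 8.617e-5 * 332 = 0.02860844 eV
Step 2: Exponent = -Eg/(2kT) = -1.93/(2*0.02860844) = -33.73130
Step 3: T^(3/2) = 332^1.5 = 6049.33
Step 4: ni = 5e15 * 6049.33 * exp(-33.73130) = 6.78e+04 cm^-3

6.78e+04


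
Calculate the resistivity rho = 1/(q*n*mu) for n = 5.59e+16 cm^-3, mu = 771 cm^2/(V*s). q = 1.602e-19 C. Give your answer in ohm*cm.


Step 1: sigma = q * n * mu = 1.602e-19 * 5.59e+16 * 771 = 6.90444e+00 S/cm
Step 2: rho = 1 / sigma = 1 / 6.90444e+00 = 0.1448 ohm*cm

0.1448


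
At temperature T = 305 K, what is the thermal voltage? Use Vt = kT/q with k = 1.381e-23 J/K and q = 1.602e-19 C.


Step 1: kT = 1.381e-23 * 305 = 4.21205e-21 J
Step 2: Vt = kT/q = 4.21205e-21 / 1.602e-19
Step 3: Vt = 0.02629 V

0.02629


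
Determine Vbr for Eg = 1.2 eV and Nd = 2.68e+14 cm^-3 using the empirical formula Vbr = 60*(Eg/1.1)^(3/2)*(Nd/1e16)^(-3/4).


Step 1: Eg/1.1 = 1.2/1.1 = 1.090909
Step 2: (Eg/1.1)^1.5 = 1.090909^1.5 = 1.139417
Step 3: (Nd/1e16)^(-0.75) = (0.0268)^(-0.75) = 15.097287
Step 4: Vbr = 60 * 1.139417 * 15.097287 = 1032.1 V

1032.1


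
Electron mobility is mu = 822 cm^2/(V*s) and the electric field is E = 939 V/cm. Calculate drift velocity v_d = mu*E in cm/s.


Step 1: v_d = mu * E
Step 2: v_d = 822 * 939 = 771858
Step 3: v_d = 7.72e+05 cm/s

7.72e+05


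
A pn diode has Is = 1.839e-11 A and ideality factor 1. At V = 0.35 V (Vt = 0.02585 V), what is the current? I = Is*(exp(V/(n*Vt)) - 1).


Step 1: V/(n*Vt) = 0.35/(1*0.02585) = 13.5397
Step 2: exp(13.5397) = 7.5896e+05
Step 3: I = 1.839e-11 * (7.5896e+05 - 1) = 1.40e-05 A

1.40e-05


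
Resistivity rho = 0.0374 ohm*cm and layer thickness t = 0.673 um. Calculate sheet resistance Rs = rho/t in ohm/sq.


Step 1: Convert thickness to cm: t = 0.673 um = 6.7300e-05 cm
Step 2: Rs = rho / t = 0.0374 / 6.7300e-05
Step 3: Rs = 555.7 ohm/sq

555.7


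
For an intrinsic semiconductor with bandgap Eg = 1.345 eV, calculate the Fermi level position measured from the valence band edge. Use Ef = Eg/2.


Step 1: For an intrinsic semiconductor, the Fermi level sits at midgap.
Step 2: Ef = Eg / 2 = 1.345 / 2 = 0.6725 eV

0.6725


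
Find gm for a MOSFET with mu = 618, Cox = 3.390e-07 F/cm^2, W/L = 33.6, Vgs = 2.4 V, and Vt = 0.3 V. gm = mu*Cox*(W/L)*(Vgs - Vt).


Step 1: Vov = Vgs - Vt = 2.4 - 0.3 = 2.1 V
Step 2: gm = mu * Cox * (W/L) * Vov
Step 3: gm = 618 * 3.390e-07 * 33.6 * 2.1 = 1.48e-02 S

1.48e-02


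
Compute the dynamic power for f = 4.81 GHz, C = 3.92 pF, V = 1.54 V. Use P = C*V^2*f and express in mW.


Step 1: V^2 = 1.54^2 = 2.3716 V^2
Step 2: P = C*V^2*f = 3.92e-12 F * 2.3716 * 4.81e9 Hz
Step 3: P = 4.471699232e-02 W
Step 4: P = 44.717 mW

44.717


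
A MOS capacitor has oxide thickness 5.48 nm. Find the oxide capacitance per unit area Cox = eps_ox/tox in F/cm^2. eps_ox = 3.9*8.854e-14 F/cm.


Step 1: eps_ox = 3.9 * 8.854e-14 = 3.45306e-13 F/cm
Step 2: tox in cm = 5.48 nm * 1e-7 = 5.4800e-07 cm
Step 3: Cox = 3.45306e-13 / 5.4800e-07 = 6.30e-07 F/cm^2

6.30e-07


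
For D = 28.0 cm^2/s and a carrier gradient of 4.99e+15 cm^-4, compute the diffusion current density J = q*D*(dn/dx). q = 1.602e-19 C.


Step 1: J = q * D * (dn/dx)
Step 2: J = 1.602e-19 * 28.0 * 4.99e+15
Step 3: J = 2.24e-02 A/cm^2

2.24e-02


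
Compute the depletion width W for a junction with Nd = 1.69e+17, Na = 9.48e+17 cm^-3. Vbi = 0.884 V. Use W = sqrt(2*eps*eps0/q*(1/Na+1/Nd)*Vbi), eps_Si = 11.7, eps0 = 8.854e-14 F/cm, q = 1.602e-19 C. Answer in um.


Step 1: 1/Na + 1/Nd = 1/9.48e+17 + 1/1.69e+17 = 6.97201e-18
Step 2: 2*eps*eps0/q = 2*11.7*8.854e-14/1.602e-19 = 1.293281e+07
Step 3: W^2 = 1.293281e+07 * 6.97201e-18 * 0.884 = 7.97082e-11
Step 4: W = sqrt(7.97082e-11) = 8.928e-06 cm = 0.08928 um

0.08928


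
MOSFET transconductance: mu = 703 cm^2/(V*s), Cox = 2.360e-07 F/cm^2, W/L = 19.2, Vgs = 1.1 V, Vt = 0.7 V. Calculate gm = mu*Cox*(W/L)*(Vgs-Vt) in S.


Step 1: Vov = Vgs - Vt = 1.1 - 0.7 = 0.4 V
Step 2: gm = mu * Cox * (W/L) * Vov
Step 3: gm = 703 * 2.360e-07 * 19.2 * 0.4 = 1.27e-03 S

1.27e-03


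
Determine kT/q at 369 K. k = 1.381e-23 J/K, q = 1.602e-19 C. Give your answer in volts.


Step 1: kT = 1.381e-23 * 369 = 5.09589e-21 J
Step 2: Vt = kT/q = 5.09589e-21 / 1.602e-19
Step 3: Vt = 0.03181 V

0.03181


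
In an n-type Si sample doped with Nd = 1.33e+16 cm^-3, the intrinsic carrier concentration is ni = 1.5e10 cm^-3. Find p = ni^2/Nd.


Step 1: Since Nd >> ni, n ≈ Nd = 1.33e+16 cm^-3
Step 2: p = ni^2 / n = (1.5e10)^2 / 1.33e+16
Step 3: p = 2.25e20 / 1.33e+16 = 1.69e+04 cm^-3

1.69e+04


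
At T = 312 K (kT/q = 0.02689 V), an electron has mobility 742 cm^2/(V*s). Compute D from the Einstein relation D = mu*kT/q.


Step 1: D = mu * (kT/q)
Step 2: D = 742 * 0.02689
Step 3: D = 19.95 cm^2/s

19.95


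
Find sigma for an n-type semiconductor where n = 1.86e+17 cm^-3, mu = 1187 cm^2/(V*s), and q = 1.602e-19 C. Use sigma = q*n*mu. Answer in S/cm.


Step 1: sigma = q * n * mu
Step 2: sigma = 1.602e-19 * 1.86e+17 * 1187
Step 3: sigma = 3.537e+01 S/cm

3.537e+01


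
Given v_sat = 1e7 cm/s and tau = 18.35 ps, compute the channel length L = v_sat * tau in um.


Step 1: tau in seconds = 18.35 ps * 1e-12 = 1.8350e-11 s
Step 2: L = v_sat * tau = 1e7 * 1.8350e-11 = 1.8350e-04 cm
Step 3: L in um = 1.8350e-04 * 1e4 = 1.835 um

1.835


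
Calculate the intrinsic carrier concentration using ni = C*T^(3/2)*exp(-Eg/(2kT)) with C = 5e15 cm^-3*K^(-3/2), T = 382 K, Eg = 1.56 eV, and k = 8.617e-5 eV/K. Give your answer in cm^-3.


Step 1: Compute kT = 8.617e-5 * 382 = 0.03291694 eV
Step 2: Exponent = -Eg/(2kT) = -1.56/(2*0.03291694) = -23.69601
Step 3: T^(3/2) = 382^1.5 = 7466.12
Step 4: ni = 5e15 * 7466.12 * exp(-23.69601) = 1.91e+09 cm^-3

1.91e+09


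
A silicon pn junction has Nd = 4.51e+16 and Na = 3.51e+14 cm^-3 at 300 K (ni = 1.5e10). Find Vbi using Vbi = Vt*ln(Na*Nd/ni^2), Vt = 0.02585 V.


Step 1: Compute Na*Nd/ni^2 = 3.51e+14 * 4.51e+16 / (1.5e10)^2 = 7.0356e+10
Step 2: ln(7.0356e+10) = 24.9768
Step 3: Vbi = 0.02585 * 24.9768 = 0.646 V

0.646


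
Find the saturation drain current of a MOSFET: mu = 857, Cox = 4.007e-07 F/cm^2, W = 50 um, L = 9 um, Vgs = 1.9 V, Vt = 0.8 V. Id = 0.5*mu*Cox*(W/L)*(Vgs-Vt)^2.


Step 1: Overdrive voltage Vov = Vgs - Vt = 1.9 - 0.8 = 1.1 V
Step 2: W/L = 50/9 = 5.55556
Step 3: Id = 0.5 * 857 * 4.007e-07 * 5.55556 * 1.1^2
Step 4: Id = 1.15e-03 A

1.15e-03


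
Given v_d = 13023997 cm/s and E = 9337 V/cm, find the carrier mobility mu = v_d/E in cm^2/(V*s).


Step 1: mu = v_d / E
Step 2: mu = 13023997 / 9337
Step 3: mu = 1394.88 cm^2/(V*s)

1394.88


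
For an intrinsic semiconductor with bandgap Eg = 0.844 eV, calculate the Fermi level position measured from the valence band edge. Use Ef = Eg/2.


Step 1: For an intrinsic semiconductor, the Fermi level sits at midgap.
Step 2: Ef = Eg / 2 = 0.844 / 2 = 0.422 eV

0.422


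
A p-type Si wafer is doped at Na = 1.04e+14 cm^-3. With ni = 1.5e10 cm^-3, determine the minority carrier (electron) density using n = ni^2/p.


Step 1: Majority hole concentration p ≈ Na = 1.04e+14 cm^-3
Step 2: n = ni^2 / Na = (1.5e10)^2 / 1.04e+14
Step 3: n = 2.16e+06 cm^-3

2.16e+06


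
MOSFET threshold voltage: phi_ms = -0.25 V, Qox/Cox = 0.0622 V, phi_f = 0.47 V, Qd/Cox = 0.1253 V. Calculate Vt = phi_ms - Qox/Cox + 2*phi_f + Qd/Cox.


Step 1: Vt = phi_ms - Qox/Cox + 2*phi_f + Qd/Cox
Step 2: Vt = -0.25 - 0.0622 + 2*0.47 + 0.1253
Step 3: Vt = -0.25 - 0.0622 + 0.94 + 0.1253
Step 4: Vt = 0.7531 V

0.7531


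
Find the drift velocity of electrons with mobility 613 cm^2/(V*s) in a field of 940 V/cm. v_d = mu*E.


Step 1: v_d = mu * E
Step 2: v_d = 613 * 940 = 576220
Step 3: v_d = 5.76e+05 cm/s

5.76e+05


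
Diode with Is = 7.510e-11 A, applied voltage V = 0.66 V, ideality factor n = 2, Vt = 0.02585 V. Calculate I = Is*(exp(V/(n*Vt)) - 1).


Step 1: V/(n*Vt) = 0.66/(2*0.02585) = 12.7660
Step 2: exp(12.7660) = 3.5011e+05
Step 3: I = 7.510e-11 * (3.5011e+05 - 1) = 2.63e-05 A

2.63e-05


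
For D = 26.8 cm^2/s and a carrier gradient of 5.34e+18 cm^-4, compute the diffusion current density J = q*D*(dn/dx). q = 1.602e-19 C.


Step 1: J = q * D * (dn/dx)
Step 2: J = 1.602e-19 * 26.8 * 5.34e+18
Step 3: J = 2.29e+01 A/cm^2

2.29e+01


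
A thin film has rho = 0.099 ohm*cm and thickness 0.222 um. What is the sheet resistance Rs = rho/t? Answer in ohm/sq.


Step 1: Convert thickness to cm: t = 0.222 um = 2.2200e-05 cm
Step 2: Rs = rho / t = 0.099 / 2.2200e-05
Step 3: Rs = 4459.5 ohm/sq

4459.5


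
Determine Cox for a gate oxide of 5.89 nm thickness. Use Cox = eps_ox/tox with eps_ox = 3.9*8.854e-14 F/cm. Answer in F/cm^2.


Step 1: eps_ox = 3.9 * 8.854e-14 = 3.45306e-13 F/cm
Step 2: tox in cm = 5.89 nm * 1e-7 = 5.8900e-07 cm
Step 3: Cox = 3.45306e-13 / 5.8900e-07 = 5.86e-07 F/cm^2

5.86e-07


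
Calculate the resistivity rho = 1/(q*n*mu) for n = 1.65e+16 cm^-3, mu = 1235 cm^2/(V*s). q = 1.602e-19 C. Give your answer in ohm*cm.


Step 1: sigma = q * n * mu = 1.602e-19 * 1.65e+16 * 1235 = 3.26448e+00 S/cm
Step 2: rho = 1 / sigma = 1 / 3.26448e+00 = 0.3063 ohm*cm

0.3063


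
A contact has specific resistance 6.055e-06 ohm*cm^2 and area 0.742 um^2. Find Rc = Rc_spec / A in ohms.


Step 1: Convert area to cm^2: 0.742 um^2 = 7.4200e-09 cm^2
Step 2: Rc = Rc_spec / A = 6.055e-06 / 7.4200e-09
Step 3: Rc = 8.16e+02 ohms

8.16e+02


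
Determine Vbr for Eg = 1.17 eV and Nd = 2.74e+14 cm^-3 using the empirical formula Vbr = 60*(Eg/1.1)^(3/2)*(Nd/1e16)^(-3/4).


Step 1: Eg/1.1 = 1.17/1.1 = 1.063636
Step 2: (Eg/1.1)^1.5 = 1.063636^1.5 = 1.096957
Step 3: (Nd/1e16)^(-0.75) = (0.0274)^(-0.75) = 14.848654
Step 4: Vbr = 60 * 1.096957 * 14.848654 = 977.3 V

977.3


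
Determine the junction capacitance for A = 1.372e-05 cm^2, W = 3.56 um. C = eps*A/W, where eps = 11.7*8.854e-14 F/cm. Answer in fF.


Step 1: eps_Si = 11.7 * 8.854e-14 = 1.035918e-12 F/cm
Step 2: W in cm = 3.56 * 1e-4 = 3.56e-04 cm
Step 3: C = 1.035918e-12 * 1.372e-05 / 3.56e-04 = 3.992358e-14 F
Step 4: C = 39.92 fF

39.92


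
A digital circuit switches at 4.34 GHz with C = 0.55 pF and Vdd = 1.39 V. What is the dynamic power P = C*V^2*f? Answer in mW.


Step 1: V^2 = 1.39^2 = 1.9321 V^2
Step 2: P = C*V^2*f = 0.55e-12 F * 1.9321 * 4.34e9 Hz
Step 3: P = 4.6119227e-03 W
Step 4: P = 4.612 mW

4.612


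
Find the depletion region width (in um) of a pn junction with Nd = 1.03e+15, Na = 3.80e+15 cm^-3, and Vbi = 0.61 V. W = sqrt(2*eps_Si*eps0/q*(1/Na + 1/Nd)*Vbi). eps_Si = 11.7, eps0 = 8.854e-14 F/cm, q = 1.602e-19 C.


Step 1: 1/Na + 1/Nd = 1/3.80e+15 + 1/1.03e+15 = 1.23403e-15
Step 2: 2*eps*eps0/q = 2*11.7*8.854e-14/1.602e-19 = 1.293281e+07
Step 3: W^2 = 1.293281e+07 * 1.23403e-15 * 0.61 = 9.73528e-09
Step 4: W = sqrt(9.73528e-09) = 9.867e-05 cm = 0.9867 um

0.9867


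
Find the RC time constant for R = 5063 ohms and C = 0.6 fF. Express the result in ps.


Step 1: tau = R * C
Step 2: tau = 5063 * 0.6 fF = 5063 * 6.0e-16 F
Step 3: tau = 3.0378e-12 s = 3.0378 ps

3.0378


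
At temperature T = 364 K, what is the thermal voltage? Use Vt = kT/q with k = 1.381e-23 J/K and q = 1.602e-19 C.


Step 1: kT = 1.381e-23 * 364 = 5.02684e-21 J
Step 2: Vt = kT/q = 5.02684e-21 / 1.602e-19
Step 3: Vt = 0.03138 V

0.03138


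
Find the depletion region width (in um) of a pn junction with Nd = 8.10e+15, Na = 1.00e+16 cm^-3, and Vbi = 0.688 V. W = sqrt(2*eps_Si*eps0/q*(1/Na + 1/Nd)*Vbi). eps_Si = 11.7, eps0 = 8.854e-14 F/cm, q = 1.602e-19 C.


Step 1: 1/Na + 1/Nd = 1/1.00e+16 + 1/8.10e+15 = 2.23457e-16
Step 2: 2*eps*eps0/q = 2*11.7*8.854e-14/1.602e-19 = 1.293281e+07
Step 3: W^2 = 1.293281e+07 * 2.23457e-16 * 0.688 = 1.98827e-09
Step 4: W = sqrt(1.98827e-09) = 4.459e-05 cm = 0.4459 um

0.4459


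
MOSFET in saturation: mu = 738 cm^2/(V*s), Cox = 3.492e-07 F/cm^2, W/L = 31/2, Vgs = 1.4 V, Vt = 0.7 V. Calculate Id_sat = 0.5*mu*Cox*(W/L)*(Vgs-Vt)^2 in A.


Step 1: Overdrive voltage Vov = Vgs - Vt = 1.4 - 0.7 = 0.7 V
Step 2: W/L = 31/2 = 15.5
Step 3: Id = 0.5 * 738 * 3.492e-07 * 15.5 * 0.7^2
Step 4: Id = 9.79e-04 A

9.79e-04


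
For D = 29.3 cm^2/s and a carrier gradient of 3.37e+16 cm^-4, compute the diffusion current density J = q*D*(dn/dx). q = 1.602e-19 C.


Step 1: J = q * D * (dn/dx)
Step 2: J = 1.602e-19 * 29.3 * 3.37e+16
Step 3: J = 1.58e-01 A/cm^2

1.58e-01


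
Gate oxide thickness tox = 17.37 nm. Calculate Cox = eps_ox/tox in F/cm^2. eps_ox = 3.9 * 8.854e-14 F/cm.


Step 1: eps_ox = 3.9 * 8.854e-14 = 3.45306e-13 F/cm
Step 2: tox in cm = 17.37 nm * 1e-7 = 1.7370e-06 cm
Step 3: Cox = 3.45306e-13 / 1.7370e-06 = 1.99e-07 F/cm^2

1.99e-07


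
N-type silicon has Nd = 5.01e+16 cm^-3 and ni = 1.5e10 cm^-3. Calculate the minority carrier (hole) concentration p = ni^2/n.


Step 1: Since Nd >> ni, n ≈ Nd = 5.01e+16 cm^-3
Step 2: p = ni^2 / n = (1.5e10)^2 / 5.01e+16
Step 3: p = 2.25e20 / 5.01e+16 = 4.49e+03 cm^-3

4.49e+03


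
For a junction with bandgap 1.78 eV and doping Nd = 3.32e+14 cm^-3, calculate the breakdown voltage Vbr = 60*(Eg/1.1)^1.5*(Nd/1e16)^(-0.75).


Step 1: Eg/1.1 = 1.78/1.1 = 1.618182
Step 2: (Eg/1.1)^1.5 = 1.618182^1.5 = 2.058453
Step 3: (Nd/1e16)^(-0.75) = (0.0332)^(-0.75) = 12.857201
Step 4: Vbr = 60 * 2.058453 * 12.857201 = 1588.0 V

1588.0


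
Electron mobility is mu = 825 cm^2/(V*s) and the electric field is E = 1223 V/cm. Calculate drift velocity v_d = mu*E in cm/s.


Step 1: v_d = mu * E
Step 2: v_d = 825 * 1223 = 1008975
Step 3: v_d = 1.01e+06 cm/s

1.01e+06


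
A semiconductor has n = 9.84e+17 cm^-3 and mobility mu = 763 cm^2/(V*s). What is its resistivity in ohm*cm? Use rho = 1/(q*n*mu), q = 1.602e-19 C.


Step 1: sigma = q * n * mu = 1.602e-19 * 9.84e+17 * 763 = 1.20277e+02 S/cm
Step 2: rho = 1 / sigma = 1 / 1.20277e+02 = 0.008314 ohm*cm

0.008314


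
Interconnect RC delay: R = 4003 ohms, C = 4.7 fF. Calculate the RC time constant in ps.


Step 1: tau = R * C
Step 2: tau = 4003 * 4.7 fF = 4003 * 4.7e-15 F
Step 3: tau = 1.88141e-11 s = 18.8141 ps

18.8141


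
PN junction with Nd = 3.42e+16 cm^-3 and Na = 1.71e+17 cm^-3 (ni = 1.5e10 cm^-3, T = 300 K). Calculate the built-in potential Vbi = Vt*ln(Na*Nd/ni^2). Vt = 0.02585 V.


Step 1: Compute Na*Nd/ni^2 = 1.71e+17 * 3.42e+16 / (1.5e10)^2 = 2.5992e+13
Step 2: ln(2.5992e+13) = 30.8888
Step 3: Vbi = 0.02585 * 30.8888 = 0.798 V

0.798


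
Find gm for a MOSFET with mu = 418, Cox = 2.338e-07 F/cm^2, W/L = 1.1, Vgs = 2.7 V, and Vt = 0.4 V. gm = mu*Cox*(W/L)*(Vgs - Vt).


Step 1: Vov = Vgs - Vt = 2.7 - 0.4 = 2.3 V
Step 2: gm = mu * Cox * (W/L) * Vov
Step 3: gm = 418 * 2.338e-07 * 1.1 * 2.3 = 2.47e-04 S

2.47e-04


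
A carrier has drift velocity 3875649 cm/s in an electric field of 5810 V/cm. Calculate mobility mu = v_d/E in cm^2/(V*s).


Step 1: mu = v_d / E
Step 2: mu = 3875649 / 5810
Step 3: mu = 667.07 cm^2/(V*s)

667.07


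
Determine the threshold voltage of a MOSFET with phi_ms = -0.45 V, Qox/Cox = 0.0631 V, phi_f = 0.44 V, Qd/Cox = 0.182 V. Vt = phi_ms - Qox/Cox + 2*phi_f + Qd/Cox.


Step 1: Vt = phi_ms - Qox/Cox + 2*phi_f + Qd/Cox
Step 2: Vt = -0.45 - 0.0631 + 2*0.44 + 0.182
Step 3: Vt = -0.45 - 0.0631 + 0.88 + 0.182
Step 4: Vt = 0.5489 V

0.5489


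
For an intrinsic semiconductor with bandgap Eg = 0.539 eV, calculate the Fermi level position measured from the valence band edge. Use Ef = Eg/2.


Step 1: For an intrinsic semiconductor, the Fermi level sits at midgap.
Step 2: Ef = Eg / 2 = 0.539 / 2 = 0.2695 eV

0.2695


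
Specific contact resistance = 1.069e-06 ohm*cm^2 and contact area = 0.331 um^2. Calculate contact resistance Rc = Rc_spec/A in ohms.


Step 1: Convert area to cm^2: 0.331 um^2 = 3.3100e-09 cm^2
Step 2: Rc = Rc_spec / A = 1.069e-06 / 3.3100e-09
Step 3: Rc = 3.23e+02 ohms

3.23e+02


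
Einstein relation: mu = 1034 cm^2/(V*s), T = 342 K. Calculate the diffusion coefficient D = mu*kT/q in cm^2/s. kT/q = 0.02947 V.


Step 1: D = mu * (kT/q)
Step 2: D = 1034 * 0.02947
Step 3: D = 30.47 cm^2/s

30.47


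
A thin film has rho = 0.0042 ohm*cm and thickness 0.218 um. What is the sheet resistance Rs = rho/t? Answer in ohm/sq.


Step 1: Convert thickness to cm: t = 0.218 um = 2.1800e-05 cm
Step 2: Rs = rho / t = 0.0042 / 2.1800e-05
Step 3: Rs = 192.7 ohm/sq

192.7


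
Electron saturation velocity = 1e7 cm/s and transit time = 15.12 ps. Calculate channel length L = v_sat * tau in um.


Step 1: tau in seconds = 15.12 ps * 1e-12 = 1.5120e-11 s
Step 2: L = v_sat * tau = 1e7 * 1.5120e-11 = 1.5120e-04 cm
Step 3: L in um = 1.5120e-04 * 1e4 = 1.512 um

1.512


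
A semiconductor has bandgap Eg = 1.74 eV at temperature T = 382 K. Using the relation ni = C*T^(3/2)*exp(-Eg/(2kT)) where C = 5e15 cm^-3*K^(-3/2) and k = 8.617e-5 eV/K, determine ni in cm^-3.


Step 1: Compute kT = 8.617e-5 * 382 = 0.03291694 eV
Step 2: Exponent = -Eg/(2kT) = -1.74/(2*0.03291694) = -26.43016
Step 3: T^(3/2) = 382^1.5 = 7466.12
Step 4: ni = 5e15 * 7466.12 * exp(-26.43016) = 1.24e+08 cm^-3

1.24e+08


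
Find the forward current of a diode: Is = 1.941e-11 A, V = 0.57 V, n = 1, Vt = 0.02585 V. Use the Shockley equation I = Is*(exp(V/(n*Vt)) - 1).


Step 1: V/(n*Vt) = 0.57/(1*0.02585) = 22.0503
Step 2: exp(22.0503) = 3.7698e+09
Step 3: I = 1.941e-11 * (3.7698e+09 - 1) = 7.32e-02 A

7.32e-02


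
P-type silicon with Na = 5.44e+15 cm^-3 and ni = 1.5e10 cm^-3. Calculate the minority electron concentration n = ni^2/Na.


Step 1: Majority hole concentration p ≈ Na = 5.44e+15 cm^-3
Step 2: n = ni^2 / Na = (1.5e10)^2 / 5.44e+15
Step 3: n = 4.14e+04 cm^-3

4.14e+04


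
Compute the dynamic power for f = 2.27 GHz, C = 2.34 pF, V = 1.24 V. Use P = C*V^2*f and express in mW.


Step 1: V^2 = 1.24^2 = 1.5376 V^2
Step 2: P = C*V^2*f = 2.34e-12 F * 1.5376 * 2.27e9 Hz
Step 3: P = 8.16742368e-03 W
Step 4: P = 8.167 mW

8.167


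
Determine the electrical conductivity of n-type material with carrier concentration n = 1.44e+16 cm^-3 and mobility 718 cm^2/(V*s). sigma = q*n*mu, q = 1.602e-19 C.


Step 1: sigma = q * n * mu
Step 2: sigma = 1.602e-19 * 1.44e+16 * 718
Step 3: sigma = 1.656e+00 S/cm

1.656e+00


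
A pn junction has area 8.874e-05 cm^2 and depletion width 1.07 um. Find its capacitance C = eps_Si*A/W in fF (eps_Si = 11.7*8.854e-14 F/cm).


Step 1: eps_Si = 11.7 * 8.854e-14 = 1.035918e-12 F/cm
Step 2: W in cm = 1.07 * 1e-4 = 1.07e-04 cm
Step 3: C = 1.035918e-12 * 8.874e-05 / 1.07e-04 = 8.591342e-13 F
Step 4: C = 859.13 fF

859.13


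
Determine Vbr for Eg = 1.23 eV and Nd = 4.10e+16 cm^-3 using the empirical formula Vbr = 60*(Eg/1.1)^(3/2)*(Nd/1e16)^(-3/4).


Step 1: Eg/1.1 = 1.23/1.1 = 1.118182
Step 2: (Eg/1.1)^1.5 = 1.118182^1.5 = 1.182412
Step 3: (Nd/1e16)^(-0.75) = (4.1)^(-0.75) = 0.347066
Step 4: Vbr = 60 * 1.182412 * 0.347066 = 24.6 V

24.6


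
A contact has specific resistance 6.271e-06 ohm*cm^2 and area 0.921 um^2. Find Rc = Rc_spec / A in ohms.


Step 1: Convert area to cm^2: 0.921 um^2 = 9.2100e-09 cm^2
Step 2: Rc = Rc_spec / A = 6.271e-06 / 9.2100e-09
Step 3: Rc = 6.81e+02 ohms

6.81e+02


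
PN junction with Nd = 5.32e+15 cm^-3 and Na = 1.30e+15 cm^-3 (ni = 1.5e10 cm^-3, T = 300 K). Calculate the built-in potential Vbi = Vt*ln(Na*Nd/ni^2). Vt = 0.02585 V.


Step 1: Compute Na*Nd/ni^2 = 1.30e+15 * 5.32e+15 / (1.5e10)^2 = 3.0738e+10
Step 2: ln(3.0738e+10) = 24.1488
Step 3: Vbi = 0.02585 * 24.1488 = 0.624 V

0.624


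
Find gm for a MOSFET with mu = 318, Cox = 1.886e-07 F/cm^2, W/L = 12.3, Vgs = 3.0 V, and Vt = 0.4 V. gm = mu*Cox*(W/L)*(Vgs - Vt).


Step 1: Vov = Vgs - Vt = 3.0 - 0.4 = 2.6 V
Step 2: gm = mu * Cox * (W/L) * Vov
Step 3: gm = 318 * 1.886e-07 * 12.3 * 2.6 = 1.92e-03 S

1.92e-03


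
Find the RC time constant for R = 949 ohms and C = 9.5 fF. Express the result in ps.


Step 1: tau = R * C
Step 2: tau = 949 * 9.5 fF = 949 * 9.5e-15 F
Step 3: tau = 9.0155e-12 s = 9.0155 ps

9.0155


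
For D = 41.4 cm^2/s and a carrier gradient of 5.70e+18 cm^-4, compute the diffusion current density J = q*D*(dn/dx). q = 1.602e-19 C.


Step 1: J = q * D * (dn/dx)
Step 2: J = 1.602e-19 * 41.4 * 5.70e+18
Step 3: J = 3.78e+01 A/cm^2

3.78e+01


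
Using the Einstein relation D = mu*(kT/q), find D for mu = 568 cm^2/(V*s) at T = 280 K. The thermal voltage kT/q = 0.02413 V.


Step 1: D = mu * (kT/q)
Step 2: D = 568 * 0.02413
Step 3: D = 13.71 cm^2/s

13.71


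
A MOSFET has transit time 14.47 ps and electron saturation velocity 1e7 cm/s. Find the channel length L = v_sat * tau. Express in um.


Step 1: tau in seconds = 14.47 ps * 1e-12 = 1.4470e-11 s
Step 2: L = v_sat * tau = 1e7 * 1.4470e-11 = 1.4470e-04 cm
Step 3: L in um = 1.4470e-04 * 1e4 = 1.447 um

1.447


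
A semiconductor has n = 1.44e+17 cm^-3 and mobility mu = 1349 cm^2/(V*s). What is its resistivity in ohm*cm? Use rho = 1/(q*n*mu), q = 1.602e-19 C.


Step 1: sigma = q * n * mu = 1.602e-19 * 1.44e+17 * 1349 = 3.11198e+01 S/cm
Step 2: rho = 1 / sigma = 1 / 3.11198e+01 = 0.03213 ohm*cm

0.03213


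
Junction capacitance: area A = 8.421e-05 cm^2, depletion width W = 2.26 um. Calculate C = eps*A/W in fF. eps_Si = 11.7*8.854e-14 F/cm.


Step 1: eps_Si = 11.7 * 8.854e-14 = 1.035918e-12 F/cm
Step 2: W in cm = 2.26 * 1e-4 = 2.26e-04 cm
Step 3: C = 1.035918e-12 * 8.421e-05 / 2.26e-04 = 3.859940e-13 F
Step 4: C = 385.99 fF

385.99


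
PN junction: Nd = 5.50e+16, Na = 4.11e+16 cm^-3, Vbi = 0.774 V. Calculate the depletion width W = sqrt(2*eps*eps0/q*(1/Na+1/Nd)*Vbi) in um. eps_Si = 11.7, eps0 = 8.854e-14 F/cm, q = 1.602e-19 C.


Step 1: 1/Na + 1/Nd = 1/4.11e+16 + 1/5.50e+16 = 4.25127e-17
Step 2: 2*eps*eps0/q = 2*11.7*8.854e-14/1.602e-19 = 1.293281e+07
Step 3: W^2 = 1.293281e+07 * 4.25127e-17 * 0.774 = 4.25552e-10
Step 4: W = sqrt(4.25552e-10) = 2.063e-05 cm = 0.2063 um

0.2063


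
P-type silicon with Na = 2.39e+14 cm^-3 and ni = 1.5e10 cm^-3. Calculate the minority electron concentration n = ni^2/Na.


Step 1: Majority hole concentration p ≈ Na = 2.39e+14 cm^-3
Step 2: n = ni^2 / Na = (1.5e10)^2 / 2.39e+14
Step 3: n = 9.41e+05 cm^-3

9.41e+05


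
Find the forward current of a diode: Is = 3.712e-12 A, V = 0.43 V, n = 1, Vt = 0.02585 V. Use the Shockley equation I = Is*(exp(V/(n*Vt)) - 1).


Step 1: V/(n*Vt) = 0.43/(1*0.02585) = 16.6344
Step 2: exp(16.6344) = 1.6758e+07
Step 3: I = 3.712e-12 * (1.6758e+07 - 1) = 6.22e-05 A

6.22e-05


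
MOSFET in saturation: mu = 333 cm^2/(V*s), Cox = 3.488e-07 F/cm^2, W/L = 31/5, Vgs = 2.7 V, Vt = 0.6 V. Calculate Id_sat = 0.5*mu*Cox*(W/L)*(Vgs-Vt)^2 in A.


Step 1: Overdrive voltage Vov = Vgs - Vt = 2.7 - 0.6 = 2.1 V
Step 2: W/L = 31/5 = 6.2
Step 3: Id = 0.5 * 333 * 3.488e-07 * 6.2 * 2.1^2
Step 4: Id = 1.59e-03 A

1.59e-03


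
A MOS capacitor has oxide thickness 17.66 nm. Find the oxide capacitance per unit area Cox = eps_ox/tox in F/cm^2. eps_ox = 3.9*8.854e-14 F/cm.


Step 1: eps_ox = 3.9 * 8.854e-14 = 3.45306e-13 F/cm
Step 2: tox in cm = 17.66 nm * 1e-7 = 1.7660e-06 cm
Step 3: Cox = 3.45306e-13 / 1.7660e-06 = 1.96e-07 F/cm^2

1.96e-07


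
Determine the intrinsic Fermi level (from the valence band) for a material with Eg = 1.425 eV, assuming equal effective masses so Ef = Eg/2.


Step 1: For an intrinsic semiconductor, the Fermi level sits at midgap.
Step 2: Ef = Eg / 2 = 1.425 / 2 = 0.7125 eV

0.7125


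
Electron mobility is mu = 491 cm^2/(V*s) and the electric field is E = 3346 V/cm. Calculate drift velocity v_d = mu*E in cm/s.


Step 1: v_d = mu * E
Step 2: v_d = 491 * 3346 = 1642886
Step 3: v_d = 1.64e+06 cm/s

1.64e+06


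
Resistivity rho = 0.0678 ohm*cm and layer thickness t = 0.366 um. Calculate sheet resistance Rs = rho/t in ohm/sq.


Step 1: Convert thickness to cm: t = 0.366 um = 3.6600e-05 cm
Step 2: Rs = rho / t = 0.0678 / 3.6600e-05
Step 3: Rs = 1852.5 ohm/sq

1852.5


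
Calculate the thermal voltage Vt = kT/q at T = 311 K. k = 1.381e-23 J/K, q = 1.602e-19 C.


Step 1: kT = 1.381e-23 * 311 = 4.29491e-21 J
Step 2: Vt = kT/q = 4.29491e-21 / 1.602e-19
Step 3: Vt = 0.02681 V

0.02681


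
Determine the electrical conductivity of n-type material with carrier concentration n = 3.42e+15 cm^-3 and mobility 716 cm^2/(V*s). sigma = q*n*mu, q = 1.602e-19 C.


Step 1: sigma = q * n * mu
Step 2: sigma = 1.602e-19 * 3.42e+15 * 716
Step 3: sigma = 3.923e-01 S/cm

3.923e-01


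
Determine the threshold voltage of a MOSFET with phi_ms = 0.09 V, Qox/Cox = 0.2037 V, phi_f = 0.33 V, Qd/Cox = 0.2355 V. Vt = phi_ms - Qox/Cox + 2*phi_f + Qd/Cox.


Step 1: Vt = phi_ms - Qox/Cox + 2*phi_f + Qd/Cox
Step 2: Vt = 0.09 - 0.2037 + 2*0.33 + 0.2355
Step 3: Vt = 0.09 - 0.2037 + 0.66 + 0.2355
Step 4: Vt = 0.7818 V

0.7818


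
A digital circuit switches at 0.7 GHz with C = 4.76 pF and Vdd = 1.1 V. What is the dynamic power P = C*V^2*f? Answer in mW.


Step 1: V^2 = 1.1^2 = 1.21 V^2
Step 2: P = C*V^2*f = 4.76e-12 F * 1.21 * 0.7e9 Hz
Step 3: P = 4.03172e-03 W
Step 4: P = 4.032 mW

4.032


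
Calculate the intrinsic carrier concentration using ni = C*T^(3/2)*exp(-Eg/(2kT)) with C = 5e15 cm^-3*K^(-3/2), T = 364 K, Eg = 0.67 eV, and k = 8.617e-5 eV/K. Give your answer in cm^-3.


Step 1: Compute kT = 8.617e-5 * 364 = 0.03136588 eV
Step 2: Exponent = -Eg/(2kT) = -0.67/(2*0.03136588) = -10.68040
Step 3: T^(3/2) = 364^1.5 = 6944.68
Step 4: ni = 5e15 * 6944.68 * exp(-10.68040) = 7.98e+14 cm^-3

7.98e+14


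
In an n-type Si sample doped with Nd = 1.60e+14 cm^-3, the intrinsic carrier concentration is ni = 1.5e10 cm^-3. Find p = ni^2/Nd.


Step 1: Since Nd >> ni, n ≈ Nd = 1.60e+14 cm^-3
Step 2: p = ni^2 / n = (1.5e10)^2 / 1.60e+14
Step 3: p = 2.25e20 / 1.60e+14 = 1.41e+06 cm^-3

1.41e+06


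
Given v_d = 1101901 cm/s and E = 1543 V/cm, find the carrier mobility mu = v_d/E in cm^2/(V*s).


Step 1: mu = v_d / E
Step 2: mu = 1101901 / 1543
Step 3: mu = 714.13 cm^2/(V*s)

714.13


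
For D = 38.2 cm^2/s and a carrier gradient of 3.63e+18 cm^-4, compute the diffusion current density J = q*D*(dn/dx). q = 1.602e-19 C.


Step 1: J = q * D * (dn/dx)
Step 2: J = 1.602e-19 * 38.2 * 3.63e+18
Step 3: J = 2.22e+01 A/cm^2

2.22e+01


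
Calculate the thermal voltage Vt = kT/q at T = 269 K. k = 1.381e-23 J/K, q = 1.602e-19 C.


Step 1: kT = 1.381e-23 * 269 = 3.71489e-21 J
Step 2: Vt = kT/q = 3.71489e-21 / 1.602e-19
Step 3: Vt = 0.02319 V

0.02319


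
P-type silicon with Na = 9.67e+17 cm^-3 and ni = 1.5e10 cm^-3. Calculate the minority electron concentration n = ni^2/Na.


Step 1: Majority hole concentration p ≈ Na = 9.67e+17 cm^-3
Step 2: n = ni^2 / Na = (1.5e10)^2 / 9.67e+17
Step 3: n = 2.33e+02 cm^-3

2.33e+02


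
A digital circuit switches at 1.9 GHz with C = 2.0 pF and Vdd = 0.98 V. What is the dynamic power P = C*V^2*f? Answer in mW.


Step 1: V^2 = 0.98^2 = 0.9604 V^2
Step 2: P = C*V^2*f = 2.0e-12 F * 0.9604 * 1.9e9 Hz
Step 3: P = 3.64952e-03 W
Step 4: P = 3.65 mW

3.65


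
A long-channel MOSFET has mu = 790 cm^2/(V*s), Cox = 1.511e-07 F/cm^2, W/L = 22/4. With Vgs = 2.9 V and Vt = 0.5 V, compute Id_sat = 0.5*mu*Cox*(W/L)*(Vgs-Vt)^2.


Step 1: Overdrive voltage Vov = Vgs - Vt = 2.9 - 0.5 = 2.4 V
Step 2: W/L = 22/4 = 5.5
Step 3: Id = 0.5 * 790 * 1.511e-07 * 5.5 * 2.4^2
Step 4: Id = 1.89e-03 A

1.89e-03


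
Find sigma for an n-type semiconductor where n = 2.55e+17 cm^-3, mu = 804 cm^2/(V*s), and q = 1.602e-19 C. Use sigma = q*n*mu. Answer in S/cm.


Step 1: sigma = q * n * mu
Step 2: sigma = 1.602e-19 * 2.55e+17 * 804
Step 3: sigma = 3.284e+01 S/cm

3.284e+01


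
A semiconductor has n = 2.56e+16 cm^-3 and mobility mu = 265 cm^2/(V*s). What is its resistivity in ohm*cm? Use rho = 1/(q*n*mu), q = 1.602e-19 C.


Step 1: sigma = q * n * mu = 1.602e-19 * 2.56e+16 * 265 = 1.08680e+00 S/cm
Step 2: rho = 1 / sigma = 1 / 1.08680e+00 = 0.9201 ohm*cm

0.9201


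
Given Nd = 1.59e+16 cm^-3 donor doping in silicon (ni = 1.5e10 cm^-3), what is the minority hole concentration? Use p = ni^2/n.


Step 1: Since Nd >> ni, n ≈ Nd = 1.59e+16 cm^-3
Step 2: p = ni^2 / n = (1.5e10)^2 / 1.59e+16
Step 3: p = 2.25e20 / 1.59e+16 = 1.42e+04 cm^-3

1.42e+04


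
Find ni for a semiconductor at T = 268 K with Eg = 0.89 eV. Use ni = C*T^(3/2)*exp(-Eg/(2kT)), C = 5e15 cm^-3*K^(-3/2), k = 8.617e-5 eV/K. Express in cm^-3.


Step 1: Compute kT = 8.617e-5 * 268 = 0.02309356 eV
Step 2: Exponent = -Eg/(2kT) = -0.89/(2*0.02309356) = -19.26944
Step 3: T^(3/2) = 268^1.5 = 4387.35
Step 4: ni = 5e15 * 4387.35 * exp(-19.26944) = 9.39e+10 cm^-3

9.39e+10


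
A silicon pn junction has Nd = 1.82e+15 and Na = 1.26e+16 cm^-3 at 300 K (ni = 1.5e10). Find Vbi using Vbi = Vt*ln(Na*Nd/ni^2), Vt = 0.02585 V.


Step 1: Compute Na*Nd/ni^2 = 1.26e+16 * 1.82e+15 / (1.5e10)^2 = 1.0192e+11
Step 2: ln(1.0192e+11) = 25.3475
Step 3: Vbi = 0.02585 * 25.3475 = 0.655 V

0.655


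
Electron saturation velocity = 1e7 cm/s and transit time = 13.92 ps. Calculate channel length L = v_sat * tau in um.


Step 1: tau in seconds = 13.92 ps * 1e-12 = 1.3920e-11 s
Step 2: L = v_sat * tau = 1e7 * 1.3920e-11 = 1.3920e-04 cm
Step 3: L in um = 1.3920e-04 * 1e4 = 1.392 um

1.392


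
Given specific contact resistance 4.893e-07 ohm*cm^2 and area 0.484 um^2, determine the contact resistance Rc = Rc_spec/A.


Step 1: Convert area to cm^2: 0.484 um^2 = 4.8400e-09 cm^2
Step 2: Rc = Rc_spec / A = 4.893e-07 / 4.8400e-09
Step 3: Rc = 1.01e+02 ohms

1.01e+02


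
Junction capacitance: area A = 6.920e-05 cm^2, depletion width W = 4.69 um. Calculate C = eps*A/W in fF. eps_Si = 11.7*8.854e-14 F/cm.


Step 1: eps_Si = 11.7 * 8.854e-14 = 1.035918e-12 F/cm
Step 2: W in cm = 4.69 * 1e-4 = 4.69e-04 cm
Step 3: C = 1.035918e-12 * 6.920e-05 / 4.69e-04 = 1.528476e-13 F
Step 4: C = 152.85 fF

152.85


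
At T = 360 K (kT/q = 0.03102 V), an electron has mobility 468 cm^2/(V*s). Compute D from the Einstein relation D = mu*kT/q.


Step 1: D = mu * (kT/q)
Step 2: D = 468 * 0.03102
Step 3: D = 14.52 cm^2/s

14.52


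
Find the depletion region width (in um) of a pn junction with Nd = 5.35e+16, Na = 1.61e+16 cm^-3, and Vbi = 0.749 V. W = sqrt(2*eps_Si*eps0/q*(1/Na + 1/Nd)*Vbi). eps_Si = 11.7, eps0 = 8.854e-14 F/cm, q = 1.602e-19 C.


Step 1: 1/Na + 1/Nd = 1/1.61e+16 + 1/5.35e+16 = 8.08034e-17
Step 2: 2*eps*eps0/q = 2*11.7*8.854e-14/1.602e-19 = 1.293281e+07
Step 3: W^2 = 1.293281e+07 * 8.08034e-17 * 0.749 = 7.82716e-10
Step 4: W = sqrt(7.82716e-10) = 2.798e-05 cm = 0.2798 um

0.2798


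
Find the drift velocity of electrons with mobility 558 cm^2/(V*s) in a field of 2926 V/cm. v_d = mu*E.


Step 1: v_d = mu * E
Step 2: v_d = 558 * 2926 = 1632708
Step 3: v_d = 1.63e+06 cm/s

1.63e+06


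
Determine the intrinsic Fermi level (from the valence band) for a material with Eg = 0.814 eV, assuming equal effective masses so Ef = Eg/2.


Step 1: For an intrinsic semiconductor, the Fermi level sits at midgap.
Step 2: Ef = Eg / 2 = 0.814 / 2 = 0.407 eV

0.407


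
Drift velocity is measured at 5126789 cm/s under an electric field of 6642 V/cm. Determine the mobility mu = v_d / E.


Step 1: mu = v_d / E
Step 2: mu = 5126789 / 6642
Step 3: mu = 771.87 cm^2/(V*s)

771.87


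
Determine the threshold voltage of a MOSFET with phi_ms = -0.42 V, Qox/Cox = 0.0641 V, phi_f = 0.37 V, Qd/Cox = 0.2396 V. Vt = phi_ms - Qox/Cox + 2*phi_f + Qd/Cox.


Step 1: Vt = phi_ms - Qox/Cox + 2*phi_f + Qd/Cox
Step 2: Vt = -0.42 - 0.0641 + 2*0.37 + 0.2396
Step 3: Vt = -0.42 - 0.0641 + 0.74 + 0.2396
Step 4: Vt = 0.4955 V

0.4955


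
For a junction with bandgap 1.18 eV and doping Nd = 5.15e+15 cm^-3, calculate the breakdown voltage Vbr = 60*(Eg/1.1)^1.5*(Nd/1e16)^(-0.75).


Step 1: Eg/1.1 = 1.18/1.1 = 1.072727
Step 2: (Eg/1.1)^1.5 = 1.072727^1.5 = 1.111051
Step 3: (Nd/1e16)^(-0.75) = (0.515)^(-0.75) = 1.644919
Step 4: Vbr = 60 * 1.111051 * 1.644919 = 109.7 V

109.7


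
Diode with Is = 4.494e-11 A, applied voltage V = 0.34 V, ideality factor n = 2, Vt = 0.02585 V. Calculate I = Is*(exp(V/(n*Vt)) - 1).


Step 1: V/(n*Vt) = 0.34/(2*0.02585) = 6.5764
Step 2: exp(6.5764) = 7.1795e+02
Step 3: I = 4.494e-11 * (7.1795e+02 - 1) = 3.22e-08 A

3.22e-08


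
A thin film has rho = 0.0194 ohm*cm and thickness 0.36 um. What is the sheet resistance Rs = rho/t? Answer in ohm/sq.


Step 1: Convert thickness to cm: t = 0.36 um = 3.6000e-05 cm
Step 2: Rs = rho / t = 0.0194 / 3.6000e-05
Step 3: Rs = 538.9 ohm/sq

538.9


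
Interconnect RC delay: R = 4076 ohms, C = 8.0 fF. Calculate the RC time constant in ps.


Step 1: tau = R * C
Step 2: tau = 4076 * 8.0 fF = 4076 * 8.0e-15 F
Step 3: tau = 3.2608e-11 s = 32.608 ps

32.608


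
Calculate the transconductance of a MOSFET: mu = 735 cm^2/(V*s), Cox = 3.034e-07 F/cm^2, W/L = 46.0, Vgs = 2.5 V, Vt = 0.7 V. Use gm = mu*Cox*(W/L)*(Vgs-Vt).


Step 1: Vov = Vgs - Vt = 2.5 - 0.7 = 1.8 V
Step 2: gm = mu * Cox * (W/L) * Vov
Step 3: gm = 735 * 3.034e-07 * 46.0 * 1.8 = 1.85e-02 S

1.85e-02


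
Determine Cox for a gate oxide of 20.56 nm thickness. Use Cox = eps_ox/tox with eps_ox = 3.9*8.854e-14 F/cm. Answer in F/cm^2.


Step 1: eps_ox = 3.9 * 8.854e-14 = 3.45306e-13 F/cm
Step 2: tox in cm = 20.56 nm * 1e-7 = 2.0560e-06 cm
Step 3: Cox = 3.45306e-13 / 2.0560e-06 = 1.68e-07 F/cm^2

1.68e-07


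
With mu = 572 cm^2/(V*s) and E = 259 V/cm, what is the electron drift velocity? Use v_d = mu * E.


Step 1: v_d = mu * E
Step 2: v_d = 572 * 259 = 148148
Step 3: v_d = 1.48e+05 cm/s

1.48e+05


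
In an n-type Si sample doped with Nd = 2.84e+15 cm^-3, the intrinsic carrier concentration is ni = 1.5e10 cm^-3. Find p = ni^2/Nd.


Step 1: Since Nd >> ni, n ≈ Nd = 2.84e+15 cm^-3
Step 2: p = ni^2 / n = (1.5e10)^2 / 2.84e+15
Step 3: p = 2.25e20 / 2.84e+15 = 7.92e+04 cm^-3

7.92e+04


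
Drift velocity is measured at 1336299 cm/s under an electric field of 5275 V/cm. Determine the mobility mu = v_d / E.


Step 1: mu = v_d / E
Step 2: mu = 1336299 / 5275
Step 3: mu = 253.33 cm^2/(V*s)

253.33
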